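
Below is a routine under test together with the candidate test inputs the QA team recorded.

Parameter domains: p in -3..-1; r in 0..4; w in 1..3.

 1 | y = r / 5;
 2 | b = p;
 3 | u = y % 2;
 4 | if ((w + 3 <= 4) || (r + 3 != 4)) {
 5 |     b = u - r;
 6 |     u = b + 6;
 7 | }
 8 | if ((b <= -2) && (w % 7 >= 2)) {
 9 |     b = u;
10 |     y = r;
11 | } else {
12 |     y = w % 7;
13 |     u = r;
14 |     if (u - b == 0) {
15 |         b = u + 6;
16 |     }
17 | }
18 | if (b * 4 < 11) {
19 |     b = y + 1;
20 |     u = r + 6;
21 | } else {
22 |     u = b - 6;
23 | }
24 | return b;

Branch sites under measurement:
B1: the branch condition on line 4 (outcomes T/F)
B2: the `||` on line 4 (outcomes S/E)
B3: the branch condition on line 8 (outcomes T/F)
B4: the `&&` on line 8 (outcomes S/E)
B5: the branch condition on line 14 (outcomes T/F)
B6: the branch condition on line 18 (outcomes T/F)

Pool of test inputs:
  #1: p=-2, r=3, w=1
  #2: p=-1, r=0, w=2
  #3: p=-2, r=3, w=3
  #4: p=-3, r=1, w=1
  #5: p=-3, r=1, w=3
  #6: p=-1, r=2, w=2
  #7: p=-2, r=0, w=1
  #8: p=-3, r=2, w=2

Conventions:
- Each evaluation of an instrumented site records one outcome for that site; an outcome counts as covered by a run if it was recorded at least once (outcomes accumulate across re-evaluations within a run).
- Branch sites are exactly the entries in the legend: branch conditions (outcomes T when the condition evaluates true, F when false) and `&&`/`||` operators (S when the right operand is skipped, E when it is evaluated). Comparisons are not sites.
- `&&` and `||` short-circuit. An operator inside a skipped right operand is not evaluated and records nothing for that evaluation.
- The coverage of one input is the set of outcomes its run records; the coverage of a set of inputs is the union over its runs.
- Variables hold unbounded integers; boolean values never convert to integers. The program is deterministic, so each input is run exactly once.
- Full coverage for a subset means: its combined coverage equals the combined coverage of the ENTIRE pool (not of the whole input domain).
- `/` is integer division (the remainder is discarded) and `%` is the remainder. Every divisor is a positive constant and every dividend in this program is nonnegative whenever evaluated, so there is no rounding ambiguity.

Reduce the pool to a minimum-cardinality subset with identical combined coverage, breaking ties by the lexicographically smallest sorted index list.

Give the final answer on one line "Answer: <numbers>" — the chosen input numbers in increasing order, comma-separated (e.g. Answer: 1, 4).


#1 (p=-2, r=3, w=1) -> B2->S, B1->T, B4->E, B3->F, B5->F, B6->T; covered: B1=T, B2=S, B3=F, B4=E, B5=F, B6=T
#2 (p=-1, r=0, w=2) -> B2->E, B1->T, B4->S, B3->F, B5->T, B6->F; covered: B1=T, B2=E, B3=F, B4=S, B5=T, B6=F
#3 (p=-2, r=3, w=3) -> B2->E, B1->T, B4->E, B3->T, B6->F; covered: B1=T, B2=E, B3=T, B4=E, B6=F
#4 (p=-3, r=1, w=1) -> B2->S, B1->T, B4->S, B3->F, B5->F, B6->T; covered: B1=T, B2=S, B3=F, B4=S, B5=F, B6=T
#5 (p=-3, r=1, w=3) -> B2->E, B1->F, B4->E, B3->T, B6->T; covered: B1=F, B2=E, B3=T, B4=E, B6=T
#6 (p=-1, r=2, w=2) -> B2->E, B1->T, B4->E, B3->T, B6->F; covered: B1=T, B2=E, B3=T, B4=E, B6=F
#7 (p=-2, r=0, w=1) -> B2->S, B1->T, B4->S, B3->F, B5->T, B6->F; covered: B1=T, B2=S, B3=F, B4=S, B5=T, B6=F
#8 (p=-3, r=2, w=2) -> B2->E, B1->T, B4->E, B3->T, B6->F; covered: B1=T, B2=E, B3=T, B4=E, B6=F
together the pool reaches 12 outcomes: B1=T, B1=F, B2=S, B2=E, B3=T, B3=F, B4=S, B4=E, B5=T, B5=F, B6=T, B6=F
checked all size-1 subsets: none covers 12 outcomes (max 6/12)
checked all size-2 subsets: none covers 12 outcomes (max 11/12)
size 3: inputs {1, 2, 5} cover all 12 outcomes, and no lexicographically smaller subset of this size does
Answer: 1, 2, 5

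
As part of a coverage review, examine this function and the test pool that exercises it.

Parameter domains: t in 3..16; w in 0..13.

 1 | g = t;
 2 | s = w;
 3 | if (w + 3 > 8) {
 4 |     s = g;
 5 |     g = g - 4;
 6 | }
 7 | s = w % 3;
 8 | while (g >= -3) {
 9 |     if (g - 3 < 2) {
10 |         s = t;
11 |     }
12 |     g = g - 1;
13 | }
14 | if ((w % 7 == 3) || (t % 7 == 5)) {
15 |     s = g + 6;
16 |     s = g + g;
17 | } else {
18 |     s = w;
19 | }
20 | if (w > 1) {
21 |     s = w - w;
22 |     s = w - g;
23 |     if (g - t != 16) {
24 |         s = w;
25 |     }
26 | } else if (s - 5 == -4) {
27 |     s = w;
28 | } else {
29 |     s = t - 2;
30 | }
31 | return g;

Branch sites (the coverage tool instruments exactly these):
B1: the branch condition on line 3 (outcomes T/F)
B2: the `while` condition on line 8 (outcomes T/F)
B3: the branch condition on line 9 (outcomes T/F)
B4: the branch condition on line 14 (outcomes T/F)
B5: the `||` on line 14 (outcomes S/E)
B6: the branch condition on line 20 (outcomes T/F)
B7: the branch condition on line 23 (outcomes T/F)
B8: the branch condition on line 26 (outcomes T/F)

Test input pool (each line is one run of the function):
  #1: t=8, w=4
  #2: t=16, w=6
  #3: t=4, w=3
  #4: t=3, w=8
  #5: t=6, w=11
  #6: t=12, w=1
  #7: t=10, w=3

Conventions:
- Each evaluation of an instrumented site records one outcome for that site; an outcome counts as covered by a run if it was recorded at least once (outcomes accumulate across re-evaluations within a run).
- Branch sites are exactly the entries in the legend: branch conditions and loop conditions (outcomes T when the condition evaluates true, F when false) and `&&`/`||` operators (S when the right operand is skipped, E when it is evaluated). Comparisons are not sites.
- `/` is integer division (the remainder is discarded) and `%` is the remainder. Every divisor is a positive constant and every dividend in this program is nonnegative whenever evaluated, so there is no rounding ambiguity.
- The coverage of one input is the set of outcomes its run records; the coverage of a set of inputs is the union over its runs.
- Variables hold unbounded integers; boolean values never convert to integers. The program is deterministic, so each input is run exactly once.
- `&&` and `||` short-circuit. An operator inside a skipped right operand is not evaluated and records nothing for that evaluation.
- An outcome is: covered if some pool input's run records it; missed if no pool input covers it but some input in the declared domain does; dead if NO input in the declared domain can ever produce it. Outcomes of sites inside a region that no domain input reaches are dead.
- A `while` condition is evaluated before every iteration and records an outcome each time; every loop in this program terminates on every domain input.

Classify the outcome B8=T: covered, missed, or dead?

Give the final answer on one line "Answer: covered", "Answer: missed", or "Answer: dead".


no pool input records B8=T
but domain input (t=3, w=1) does record it -> reachable, so missed
Answer: missed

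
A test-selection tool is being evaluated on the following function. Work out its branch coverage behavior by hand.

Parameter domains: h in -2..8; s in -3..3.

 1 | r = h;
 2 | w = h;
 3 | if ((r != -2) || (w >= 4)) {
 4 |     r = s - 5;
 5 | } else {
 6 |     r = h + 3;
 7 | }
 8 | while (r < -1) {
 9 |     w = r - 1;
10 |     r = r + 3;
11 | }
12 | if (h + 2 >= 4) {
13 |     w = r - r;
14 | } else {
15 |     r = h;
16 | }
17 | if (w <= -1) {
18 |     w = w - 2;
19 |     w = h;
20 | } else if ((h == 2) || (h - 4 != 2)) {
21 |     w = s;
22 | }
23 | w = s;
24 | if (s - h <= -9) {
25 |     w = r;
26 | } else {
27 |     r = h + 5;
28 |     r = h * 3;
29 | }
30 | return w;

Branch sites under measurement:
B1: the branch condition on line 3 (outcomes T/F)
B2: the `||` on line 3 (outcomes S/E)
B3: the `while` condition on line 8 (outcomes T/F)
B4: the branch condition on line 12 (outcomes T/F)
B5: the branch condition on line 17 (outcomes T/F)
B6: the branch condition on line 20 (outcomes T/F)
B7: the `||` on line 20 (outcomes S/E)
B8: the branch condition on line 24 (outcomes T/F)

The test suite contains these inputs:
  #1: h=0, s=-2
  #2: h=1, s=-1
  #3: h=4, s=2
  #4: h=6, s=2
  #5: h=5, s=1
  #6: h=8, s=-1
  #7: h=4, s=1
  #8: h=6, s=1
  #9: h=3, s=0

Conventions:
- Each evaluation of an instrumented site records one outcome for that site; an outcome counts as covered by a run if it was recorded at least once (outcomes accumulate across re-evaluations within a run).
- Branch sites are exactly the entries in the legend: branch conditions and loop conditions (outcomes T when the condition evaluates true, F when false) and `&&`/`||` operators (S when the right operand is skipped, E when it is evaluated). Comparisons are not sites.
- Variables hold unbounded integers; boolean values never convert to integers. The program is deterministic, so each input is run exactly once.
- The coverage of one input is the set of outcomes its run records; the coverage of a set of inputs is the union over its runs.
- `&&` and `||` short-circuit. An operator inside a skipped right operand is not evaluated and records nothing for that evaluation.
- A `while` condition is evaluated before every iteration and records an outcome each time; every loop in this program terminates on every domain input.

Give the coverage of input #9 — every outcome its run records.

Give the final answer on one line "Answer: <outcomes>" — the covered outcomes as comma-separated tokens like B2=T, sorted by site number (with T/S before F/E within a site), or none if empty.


Simulating input #9 (h=3, s=0) step by step:
  B2->S, B1->T, B3->T, B3->T, B3->F, B4->T, B5->F, B7->E, B6->T, B8->F
deduplicating events, the covered set is: B1=T, B2=S, B3=T, B3=F, B4=T, B5=F, B6=T, B7=E, B8=F
Answer: B1=T, B2=S, B3=T, B3=F, B4=T, B5=F, B6=T, B7=E, B8=F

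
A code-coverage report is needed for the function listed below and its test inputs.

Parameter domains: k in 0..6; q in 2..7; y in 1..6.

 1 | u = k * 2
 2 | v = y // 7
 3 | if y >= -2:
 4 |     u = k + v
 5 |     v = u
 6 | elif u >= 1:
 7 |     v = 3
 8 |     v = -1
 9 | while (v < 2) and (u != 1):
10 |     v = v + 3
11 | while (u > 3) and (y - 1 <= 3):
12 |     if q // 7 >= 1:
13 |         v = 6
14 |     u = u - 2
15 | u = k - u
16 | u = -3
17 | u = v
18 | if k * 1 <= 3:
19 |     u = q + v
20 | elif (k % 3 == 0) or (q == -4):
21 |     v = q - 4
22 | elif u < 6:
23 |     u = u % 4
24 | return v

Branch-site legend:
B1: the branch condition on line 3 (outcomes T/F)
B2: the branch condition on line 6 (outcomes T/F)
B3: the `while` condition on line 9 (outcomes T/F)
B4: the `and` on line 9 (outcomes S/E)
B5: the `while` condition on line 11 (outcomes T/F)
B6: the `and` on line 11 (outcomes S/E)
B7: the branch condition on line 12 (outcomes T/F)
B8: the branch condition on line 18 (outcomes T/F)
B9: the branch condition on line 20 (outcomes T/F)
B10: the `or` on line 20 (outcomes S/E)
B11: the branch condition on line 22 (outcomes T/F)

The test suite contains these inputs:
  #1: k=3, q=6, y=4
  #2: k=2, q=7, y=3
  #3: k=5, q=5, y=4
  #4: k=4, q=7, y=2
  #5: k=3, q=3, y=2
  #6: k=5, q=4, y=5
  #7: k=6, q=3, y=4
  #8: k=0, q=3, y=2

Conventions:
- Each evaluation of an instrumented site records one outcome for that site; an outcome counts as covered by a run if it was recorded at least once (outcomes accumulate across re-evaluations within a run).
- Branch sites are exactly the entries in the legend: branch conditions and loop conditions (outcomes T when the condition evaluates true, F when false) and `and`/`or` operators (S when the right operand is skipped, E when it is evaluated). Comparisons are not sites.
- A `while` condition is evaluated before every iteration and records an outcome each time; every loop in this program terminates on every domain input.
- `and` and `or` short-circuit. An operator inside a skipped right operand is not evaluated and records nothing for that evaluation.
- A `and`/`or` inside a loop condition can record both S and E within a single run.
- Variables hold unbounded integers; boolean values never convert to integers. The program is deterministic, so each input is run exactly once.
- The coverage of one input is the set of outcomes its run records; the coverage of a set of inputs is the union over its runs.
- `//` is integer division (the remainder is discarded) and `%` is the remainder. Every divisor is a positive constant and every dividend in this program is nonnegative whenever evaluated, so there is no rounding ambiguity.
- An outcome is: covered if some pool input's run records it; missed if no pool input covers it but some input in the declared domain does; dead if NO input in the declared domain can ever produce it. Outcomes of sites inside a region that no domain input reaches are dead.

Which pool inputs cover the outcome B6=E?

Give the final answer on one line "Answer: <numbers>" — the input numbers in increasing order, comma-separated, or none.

input #1 (k=3, q=6, y=4): never hits B6=E
input #2 (k=2, q=7, y=3): never hits B6=E
input #3 (k=5, q=5, y=4): hits B6=E
input #4 (k=4, q=7, y=2): hits B6=E
input #5 (k=3, q=3, y=2): never hits B6=E
input #6 (k=5, q=4, y=5): hits B6=E
input #7 (k=6, q=3, y=4): hits B6=E
input #8 (k=0, q=3, y=2): never hits B6=E

Answer: 3, 4, 6, 7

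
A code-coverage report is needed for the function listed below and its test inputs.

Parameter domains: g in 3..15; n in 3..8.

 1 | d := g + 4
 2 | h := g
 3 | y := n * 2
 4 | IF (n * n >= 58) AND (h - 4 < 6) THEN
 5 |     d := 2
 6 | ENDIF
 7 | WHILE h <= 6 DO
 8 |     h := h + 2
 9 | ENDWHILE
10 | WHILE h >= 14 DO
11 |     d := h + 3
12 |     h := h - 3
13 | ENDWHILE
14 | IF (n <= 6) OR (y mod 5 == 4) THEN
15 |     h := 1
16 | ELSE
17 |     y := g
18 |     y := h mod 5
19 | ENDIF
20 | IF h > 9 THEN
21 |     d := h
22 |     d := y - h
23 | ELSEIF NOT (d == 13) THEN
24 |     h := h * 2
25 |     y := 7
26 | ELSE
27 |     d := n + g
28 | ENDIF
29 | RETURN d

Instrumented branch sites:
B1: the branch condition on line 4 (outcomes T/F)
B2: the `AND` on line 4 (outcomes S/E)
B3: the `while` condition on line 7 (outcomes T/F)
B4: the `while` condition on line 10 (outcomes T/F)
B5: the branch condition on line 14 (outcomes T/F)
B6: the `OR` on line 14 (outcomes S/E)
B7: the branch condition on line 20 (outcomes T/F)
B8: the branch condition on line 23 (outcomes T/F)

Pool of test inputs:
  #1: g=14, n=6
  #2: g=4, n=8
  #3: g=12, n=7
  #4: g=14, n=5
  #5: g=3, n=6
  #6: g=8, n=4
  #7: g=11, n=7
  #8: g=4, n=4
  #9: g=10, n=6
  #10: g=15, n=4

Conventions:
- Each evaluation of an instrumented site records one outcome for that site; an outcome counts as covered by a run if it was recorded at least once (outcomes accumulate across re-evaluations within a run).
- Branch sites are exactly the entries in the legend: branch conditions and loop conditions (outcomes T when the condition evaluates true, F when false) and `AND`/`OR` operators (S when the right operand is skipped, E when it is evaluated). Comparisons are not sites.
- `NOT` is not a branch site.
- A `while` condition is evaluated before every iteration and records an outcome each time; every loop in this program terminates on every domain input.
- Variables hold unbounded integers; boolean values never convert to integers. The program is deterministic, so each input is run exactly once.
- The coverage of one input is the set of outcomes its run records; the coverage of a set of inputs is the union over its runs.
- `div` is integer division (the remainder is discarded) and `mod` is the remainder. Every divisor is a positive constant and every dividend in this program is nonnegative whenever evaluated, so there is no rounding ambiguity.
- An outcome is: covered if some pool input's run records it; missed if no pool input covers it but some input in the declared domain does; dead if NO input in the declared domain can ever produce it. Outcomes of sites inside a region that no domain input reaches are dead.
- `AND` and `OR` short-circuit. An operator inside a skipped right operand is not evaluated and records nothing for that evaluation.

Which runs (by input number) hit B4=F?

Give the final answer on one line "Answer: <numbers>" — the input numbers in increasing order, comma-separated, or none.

input #1 (g=14, n=6): produces B4=F
input #2 (g=4, n=8): produces B4=F
input #3 (g=12, n=7): produces B4=F
input #4 (g=14, n=5): produces B4=F
input #5 (g=3, n=6): produces B4=F
input #6 (g=8, n=4): produces B4=F
input #7 (g=11, n=7): produces B4=F
input #8 (g=4, n=4): produces B4=F
input #9 (g=10, n=6): produces B4=F
input #10 (g=15, n=4): produces B4=F

Answer: 1, 2, 3, 4, 5, 6, 7, 8, 9, 10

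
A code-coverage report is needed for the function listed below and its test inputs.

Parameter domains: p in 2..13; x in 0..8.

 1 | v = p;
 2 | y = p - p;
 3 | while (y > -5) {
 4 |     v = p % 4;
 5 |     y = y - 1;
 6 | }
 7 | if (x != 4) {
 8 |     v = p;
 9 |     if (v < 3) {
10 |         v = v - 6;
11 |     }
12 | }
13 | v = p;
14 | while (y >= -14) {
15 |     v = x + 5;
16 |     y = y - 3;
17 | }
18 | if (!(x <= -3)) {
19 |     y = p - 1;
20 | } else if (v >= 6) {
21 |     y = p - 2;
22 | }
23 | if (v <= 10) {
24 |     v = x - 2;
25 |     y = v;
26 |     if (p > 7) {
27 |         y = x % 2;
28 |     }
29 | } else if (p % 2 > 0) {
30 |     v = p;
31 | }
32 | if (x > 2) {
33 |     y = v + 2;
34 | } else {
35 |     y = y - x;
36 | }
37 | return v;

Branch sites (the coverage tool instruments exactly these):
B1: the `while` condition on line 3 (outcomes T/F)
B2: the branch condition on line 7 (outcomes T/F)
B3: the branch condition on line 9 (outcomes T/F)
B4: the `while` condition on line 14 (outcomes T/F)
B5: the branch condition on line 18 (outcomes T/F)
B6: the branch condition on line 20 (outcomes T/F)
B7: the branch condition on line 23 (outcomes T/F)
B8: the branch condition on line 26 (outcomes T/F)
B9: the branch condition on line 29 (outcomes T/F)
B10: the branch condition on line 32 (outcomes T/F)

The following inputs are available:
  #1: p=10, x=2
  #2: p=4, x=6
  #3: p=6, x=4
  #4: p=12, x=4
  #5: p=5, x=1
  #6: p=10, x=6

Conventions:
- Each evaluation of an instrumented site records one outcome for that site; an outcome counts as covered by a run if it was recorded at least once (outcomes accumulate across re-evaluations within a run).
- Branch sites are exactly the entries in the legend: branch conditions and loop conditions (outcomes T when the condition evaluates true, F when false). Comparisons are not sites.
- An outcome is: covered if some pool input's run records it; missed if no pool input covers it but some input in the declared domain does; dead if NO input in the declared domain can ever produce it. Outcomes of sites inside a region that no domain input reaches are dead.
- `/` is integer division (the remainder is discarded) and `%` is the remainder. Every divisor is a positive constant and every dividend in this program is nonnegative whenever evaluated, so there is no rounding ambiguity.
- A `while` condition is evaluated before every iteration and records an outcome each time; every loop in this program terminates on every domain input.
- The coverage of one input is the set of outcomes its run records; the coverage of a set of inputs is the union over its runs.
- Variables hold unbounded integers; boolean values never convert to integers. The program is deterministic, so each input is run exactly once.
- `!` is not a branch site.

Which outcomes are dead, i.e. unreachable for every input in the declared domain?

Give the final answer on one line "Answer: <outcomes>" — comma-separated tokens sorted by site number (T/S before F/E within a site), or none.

running all 108 domain inputs and tallying outcomes:
  B5=F: never recorded by any domain input -> dead
  B6=T: never recorded by any domain input -> dead
  B6=F: never recorded by any domain input -> dead
  reachable outcomes have witnesses, e.g. B1=T (e.g. p=2, x=0), B1=F (e.g. p=2, x=0), B2=T (e.g. p=2, x=0), B2=F (e.g. p=2, x=4)

Answer: B5=F, B6=T, B6=F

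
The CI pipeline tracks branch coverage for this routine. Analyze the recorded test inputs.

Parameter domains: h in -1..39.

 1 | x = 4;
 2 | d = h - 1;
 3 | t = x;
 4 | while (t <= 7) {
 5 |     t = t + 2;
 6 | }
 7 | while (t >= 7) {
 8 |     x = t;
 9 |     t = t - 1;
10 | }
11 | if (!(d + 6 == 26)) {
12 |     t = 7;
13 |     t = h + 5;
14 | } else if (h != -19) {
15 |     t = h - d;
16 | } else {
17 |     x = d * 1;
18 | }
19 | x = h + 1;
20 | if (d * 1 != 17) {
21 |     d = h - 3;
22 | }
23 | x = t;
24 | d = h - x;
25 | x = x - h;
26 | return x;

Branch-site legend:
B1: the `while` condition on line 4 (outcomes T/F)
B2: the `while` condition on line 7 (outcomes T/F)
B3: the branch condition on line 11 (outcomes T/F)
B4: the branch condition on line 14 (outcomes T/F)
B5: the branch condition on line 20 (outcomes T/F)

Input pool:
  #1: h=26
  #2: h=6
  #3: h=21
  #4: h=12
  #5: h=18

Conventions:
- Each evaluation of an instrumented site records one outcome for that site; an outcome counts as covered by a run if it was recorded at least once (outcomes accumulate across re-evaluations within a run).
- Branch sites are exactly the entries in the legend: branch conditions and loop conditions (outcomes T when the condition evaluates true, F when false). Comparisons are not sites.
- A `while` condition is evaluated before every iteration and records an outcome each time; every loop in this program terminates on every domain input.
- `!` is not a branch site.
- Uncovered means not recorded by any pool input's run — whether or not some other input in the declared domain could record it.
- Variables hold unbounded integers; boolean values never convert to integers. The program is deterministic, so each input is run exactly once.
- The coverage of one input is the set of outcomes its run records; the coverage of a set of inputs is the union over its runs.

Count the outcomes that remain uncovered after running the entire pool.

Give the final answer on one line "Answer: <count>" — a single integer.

#1 (h=26) -> B1->T, B1->T, B1->F, B2->T, B2->T, B2->F, B3->T, B5->T; covered: B1=T, B1=F, B2=T, B2=F, B3=T, B5=T
#2 (h=6) -> B1->T, B1->T, B1->F, B2->T, B2->T, B2->F, B3->T, B5->T; covered: B1=T, B1=F, B2=T, B2=F, B3=T, B5=T
#3 (h=21) -> B1->T, B1->T, B1->F, B2->T, B2->T, B2->F, B3->F, B4->T, B5->T; covered: B1=T, B1=F, B2=T, B2=F, B3=F, B4=T, B5=T
#4 (h=12) -> B1->T, B1->T, B1->F, B2->T, B2->T, B2->F, B3->T, B5->T; covered: B1=T, B1=F, B2=T, B2=F, B3=T, B5=T
#5 (h=18) -> B1->T, B1->T, B1->F, B2->T, B2->T, B2->F, B3->T, B5->F; covered: B1=T, B1=F, B2=T, B2=F, B3=T, B5=F
union over the pool: B1=T, B1=F, B2=T, B2=F, B3=T, B3=F, B4=T, B5=T, B5=F
uncovered (1 of 10): B4=F

Answer: 1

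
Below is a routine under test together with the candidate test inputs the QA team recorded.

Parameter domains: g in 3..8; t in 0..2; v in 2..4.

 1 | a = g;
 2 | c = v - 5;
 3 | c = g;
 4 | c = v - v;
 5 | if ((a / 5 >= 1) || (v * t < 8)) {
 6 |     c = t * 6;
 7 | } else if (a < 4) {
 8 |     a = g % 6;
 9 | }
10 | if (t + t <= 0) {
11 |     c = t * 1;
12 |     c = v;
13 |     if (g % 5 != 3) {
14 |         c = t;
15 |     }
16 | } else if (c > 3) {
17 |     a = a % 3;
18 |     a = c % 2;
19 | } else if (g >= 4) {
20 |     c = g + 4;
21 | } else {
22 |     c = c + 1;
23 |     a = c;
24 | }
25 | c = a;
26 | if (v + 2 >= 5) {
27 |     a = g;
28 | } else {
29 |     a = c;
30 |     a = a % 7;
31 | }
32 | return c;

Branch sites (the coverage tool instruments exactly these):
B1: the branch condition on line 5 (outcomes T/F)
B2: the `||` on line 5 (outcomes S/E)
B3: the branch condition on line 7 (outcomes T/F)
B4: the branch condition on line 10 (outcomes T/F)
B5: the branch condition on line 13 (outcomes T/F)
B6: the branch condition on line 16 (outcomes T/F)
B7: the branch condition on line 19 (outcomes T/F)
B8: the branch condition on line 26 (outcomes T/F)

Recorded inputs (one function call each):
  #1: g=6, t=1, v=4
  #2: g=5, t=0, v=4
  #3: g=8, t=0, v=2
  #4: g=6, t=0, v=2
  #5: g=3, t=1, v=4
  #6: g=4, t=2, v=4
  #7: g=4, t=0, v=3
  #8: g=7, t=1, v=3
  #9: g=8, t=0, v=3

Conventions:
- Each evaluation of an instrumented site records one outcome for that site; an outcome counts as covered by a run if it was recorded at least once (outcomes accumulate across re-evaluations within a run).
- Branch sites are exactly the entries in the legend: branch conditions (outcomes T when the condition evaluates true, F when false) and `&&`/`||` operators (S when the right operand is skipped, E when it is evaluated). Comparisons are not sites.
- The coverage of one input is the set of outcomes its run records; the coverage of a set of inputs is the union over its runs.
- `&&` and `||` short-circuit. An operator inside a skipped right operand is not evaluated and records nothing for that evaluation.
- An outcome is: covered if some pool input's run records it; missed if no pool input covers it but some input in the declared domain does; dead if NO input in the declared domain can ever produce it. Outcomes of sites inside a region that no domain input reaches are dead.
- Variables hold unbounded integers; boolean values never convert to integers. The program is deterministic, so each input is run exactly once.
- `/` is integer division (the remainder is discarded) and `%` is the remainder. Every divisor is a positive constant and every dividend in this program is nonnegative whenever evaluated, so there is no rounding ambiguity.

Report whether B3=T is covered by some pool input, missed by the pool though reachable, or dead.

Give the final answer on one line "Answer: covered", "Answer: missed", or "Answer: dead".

no pool input records B3=T
but domain input (g=3, t=2, v=4) does record it -> reachable, so missed

Answer: missed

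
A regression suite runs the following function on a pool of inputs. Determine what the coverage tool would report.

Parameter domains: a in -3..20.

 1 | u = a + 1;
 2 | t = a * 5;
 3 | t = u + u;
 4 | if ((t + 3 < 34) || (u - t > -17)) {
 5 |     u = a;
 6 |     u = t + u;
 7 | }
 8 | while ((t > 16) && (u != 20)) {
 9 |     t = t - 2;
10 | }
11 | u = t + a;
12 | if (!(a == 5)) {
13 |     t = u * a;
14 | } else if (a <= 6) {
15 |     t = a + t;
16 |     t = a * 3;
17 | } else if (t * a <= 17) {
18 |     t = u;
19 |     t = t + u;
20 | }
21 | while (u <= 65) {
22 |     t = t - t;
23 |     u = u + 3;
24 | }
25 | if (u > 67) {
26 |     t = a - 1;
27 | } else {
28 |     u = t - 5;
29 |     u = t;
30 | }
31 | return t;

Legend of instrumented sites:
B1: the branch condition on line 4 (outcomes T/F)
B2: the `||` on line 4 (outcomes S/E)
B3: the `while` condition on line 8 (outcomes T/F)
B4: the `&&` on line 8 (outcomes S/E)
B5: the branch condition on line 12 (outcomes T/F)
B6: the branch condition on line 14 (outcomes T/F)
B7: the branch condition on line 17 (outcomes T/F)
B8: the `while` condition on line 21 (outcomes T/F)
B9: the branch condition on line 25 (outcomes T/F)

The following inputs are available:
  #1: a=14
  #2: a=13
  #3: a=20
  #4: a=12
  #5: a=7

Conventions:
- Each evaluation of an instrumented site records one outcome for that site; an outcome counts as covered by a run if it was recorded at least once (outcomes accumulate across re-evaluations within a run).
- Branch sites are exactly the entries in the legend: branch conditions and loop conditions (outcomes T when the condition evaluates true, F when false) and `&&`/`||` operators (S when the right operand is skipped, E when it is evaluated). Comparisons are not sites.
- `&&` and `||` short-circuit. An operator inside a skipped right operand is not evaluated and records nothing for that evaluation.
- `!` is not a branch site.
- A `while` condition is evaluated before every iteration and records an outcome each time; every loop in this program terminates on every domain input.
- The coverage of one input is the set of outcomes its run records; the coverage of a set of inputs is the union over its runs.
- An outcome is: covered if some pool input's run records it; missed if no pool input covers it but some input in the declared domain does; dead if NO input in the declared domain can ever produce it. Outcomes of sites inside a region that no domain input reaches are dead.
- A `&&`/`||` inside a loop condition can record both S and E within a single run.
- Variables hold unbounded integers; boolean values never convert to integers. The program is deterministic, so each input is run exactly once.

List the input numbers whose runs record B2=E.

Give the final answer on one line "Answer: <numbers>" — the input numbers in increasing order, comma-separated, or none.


input #1 (a=14): does not record B2=E
input #2 (a=13): does not record B2=E
input #3 (a=20): records B2=E
input #4 (a=12): does not record B2=E
input #5 (a=7): does not record B2=E
Answer: 3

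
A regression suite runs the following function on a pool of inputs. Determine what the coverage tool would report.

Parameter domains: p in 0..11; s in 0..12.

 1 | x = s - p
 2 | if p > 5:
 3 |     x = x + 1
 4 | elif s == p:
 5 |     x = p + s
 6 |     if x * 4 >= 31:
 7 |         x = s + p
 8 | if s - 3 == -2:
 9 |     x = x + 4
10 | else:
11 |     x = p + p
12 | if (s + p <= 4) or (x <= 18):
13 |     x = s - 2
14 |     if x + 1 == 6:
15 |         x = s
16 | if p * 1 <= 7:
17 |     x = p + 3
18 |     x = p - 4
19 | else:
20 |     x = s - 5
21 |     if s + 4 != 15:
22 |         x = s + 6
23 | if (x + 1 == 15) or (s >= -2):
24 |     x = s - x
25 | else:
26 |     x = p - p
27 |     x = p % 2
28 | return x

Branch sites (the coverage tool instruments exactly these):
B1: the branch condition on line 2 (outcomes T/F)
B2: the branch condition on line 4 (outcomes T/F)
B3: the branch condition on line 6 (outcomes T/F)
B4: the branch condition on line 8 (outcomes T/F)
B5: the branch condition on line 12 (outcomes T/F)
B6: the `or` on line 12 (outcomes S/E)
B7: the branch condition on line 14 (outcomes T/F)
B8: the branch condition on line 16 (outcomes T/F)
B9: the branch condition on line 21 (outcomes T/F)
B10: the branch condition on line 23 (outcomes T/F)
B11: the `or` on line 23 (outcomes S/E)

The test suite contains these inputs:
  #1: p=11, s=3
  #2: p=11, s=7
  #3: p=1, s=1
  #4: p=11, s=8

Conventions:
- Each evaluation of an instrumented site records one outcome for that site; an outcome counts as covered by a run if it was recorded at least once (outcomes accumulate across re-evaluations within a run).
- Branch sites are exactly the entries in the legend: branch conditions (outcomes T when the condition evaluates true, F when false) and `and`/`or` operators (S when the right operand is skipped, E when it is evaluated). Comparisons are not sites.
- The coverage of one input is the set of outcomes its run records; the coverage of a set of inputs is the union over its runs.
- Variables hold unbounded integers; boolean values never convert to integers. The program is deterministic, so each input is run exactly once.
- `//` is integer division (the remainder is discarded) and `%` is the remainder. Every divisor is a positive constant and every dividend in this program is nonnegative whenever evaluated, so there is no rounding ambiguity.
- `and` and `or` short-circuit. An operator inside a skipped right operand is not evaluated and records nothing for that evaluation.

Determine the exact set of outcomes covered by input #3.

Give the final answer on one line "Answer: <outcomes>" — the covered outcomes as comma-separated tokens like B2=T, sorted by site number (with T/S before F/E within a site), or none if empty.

Event log for input #3 (p=1, s=1):
  B1->F, B2->T, B3->F, B4->T, B6->S, B5->T, B7->F, B8->T, B11->E, B10->T
deduplicating events, the covered set is: B1=F, B2=T, B3=F, B4=T, B5=T, B6=S, B7=F, B8=T, B10=T, B11=E

Answer: B1=F, B2=T, B3=F, B4=T, B5=T, B6=S, B7=F, B8=T, B10=T, B11=E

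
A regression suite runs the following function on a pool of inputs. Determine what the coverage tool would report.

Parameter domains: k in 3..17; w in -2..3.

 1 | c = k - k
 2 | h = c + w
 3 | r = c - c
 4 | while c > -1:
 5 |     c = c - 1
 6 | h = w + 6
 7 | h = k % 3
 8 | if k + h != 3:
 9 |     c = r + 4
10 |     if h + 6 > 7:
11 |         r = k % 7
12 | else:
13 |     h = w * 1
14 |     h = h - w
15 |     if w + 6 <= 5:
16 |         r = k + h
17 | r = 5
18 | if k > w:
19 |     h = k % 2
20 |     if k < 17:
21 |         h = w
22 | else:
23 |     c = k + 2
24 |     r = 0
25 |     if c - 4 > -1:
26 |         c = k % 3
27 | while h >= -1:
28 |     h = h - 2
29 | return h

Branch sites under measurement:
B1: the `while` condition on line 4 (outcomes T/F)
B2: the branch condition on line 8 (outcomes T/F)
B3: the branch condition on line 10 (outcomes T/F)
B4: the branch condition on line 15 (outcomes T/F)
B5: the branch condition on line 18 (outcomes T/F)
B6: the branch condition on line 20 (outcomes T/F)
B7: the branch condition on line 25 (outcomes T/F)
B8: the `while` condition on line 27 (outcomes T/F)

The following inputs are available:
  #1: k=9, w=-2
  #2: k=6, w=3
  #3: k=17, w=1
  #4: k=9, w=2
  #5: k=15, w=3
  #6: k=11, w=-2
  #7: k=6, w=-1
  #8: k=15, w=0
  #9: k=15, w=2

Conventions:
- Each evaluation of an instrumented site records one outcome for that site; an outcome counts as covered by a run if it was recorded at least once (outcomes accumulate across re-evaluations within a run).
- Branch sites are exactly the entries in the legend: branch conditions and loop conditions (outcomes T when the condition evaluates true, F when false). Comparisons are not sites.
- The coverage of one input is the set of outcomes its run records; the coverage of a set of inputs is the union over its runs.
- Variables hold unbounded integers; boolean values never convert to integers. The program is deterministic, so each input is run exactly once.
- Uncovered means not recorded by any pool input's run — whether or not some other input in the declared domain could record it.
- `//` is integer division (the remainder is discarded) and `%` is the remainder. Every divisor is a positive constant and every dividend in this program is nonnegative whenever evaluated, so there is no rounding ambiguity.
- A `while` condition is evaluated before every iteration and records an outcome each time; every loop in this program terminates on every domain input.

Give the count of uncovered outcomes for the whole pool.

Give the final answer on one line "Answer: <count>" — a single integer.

run #1 (k=9, w=-2) runs B1->T, B1->F, B2->T, B3->F, B5->T, B6->T, B8->F; records B1=T, B1=F, B2=T, B3=F, B5=T, B6=T, B8=F
run #2 (k=6, w=3) runs B1->T, B1->F, B2->T, B3->F, B5->T, B6->T, B8->T, B8->T, B8->T, B8->F; records B1=T, B1=F, B2=T, B3=F, B5=T, B6=T, B8=T, B8=F
run #3 (k=17, w=1) runs B1->T, B1->F, B2->T, B3->T, B5->T, B6->F, B8->T, B8->T, B8->F; records B1=T, B1=F, B2=T, B3=T, B5=T, B6=F, B8=T, B8=F
run #4 (k=9, w=2) runs B1->T, B1->F, B2->T, B3->F, B5->T, B6->T, B8->T, B8->T, B8->F; records B1=T, B1=F, B2=T, B3=F, B5=T, B6=T, B8=T, B8=F
run #5 (k=15, w=3) runs B1->T, B1->F, B2->T, B3->F, B5->T, B6->T, B8->T, B8->T, B8->T, B8->F; records B1=T, B1=F, B2=T, B3=F, B5=T, B6=T, B8=T, B8=F
run #6 (k=11, w=-2) runs B1->T, B1->F, B2->T, B3->T, B5->T, B6->T, B8->F; records B1=T, B1=F, B2=T, B3=T, B5=T, B6=T, B8=F
run #7 (k=6, w=-1) runs B1->T, B1->F, B2->T, B3->F, B5->T, B6->T, B8->T, B8->F; records B1=T, B1=F, B2=T, B3=F, B5=T, B6=T, B8=T, B8=F
run #8 (k=15, w=0) runs B1->T, B1->F, B2->T, B3->F, B5->T, B6->T, B8->T, B8->F; records B1=T, B1=F, B2=T, B3=F, B5=T, B6=T, B8=T, B8=F
run #9 (k=15, w=2) runs B1->T, B1->F, B2->T, B3->F, B5->T, B6->T, B8->T, B8->T, B8->F; records B1=T, B1=F, B2=T, B3=F, B5=T, B6=T, B8=T, B8=F
union over the pool: B1=T, B1=F, B2=T, B3=T, B3=F, B5=T, B6=T, B6=F, B8=T, B8=F
uncovered (6 of 16): B2=F, B4=T, B4=F, B5=F, B7=T, B7=F

Answer: 6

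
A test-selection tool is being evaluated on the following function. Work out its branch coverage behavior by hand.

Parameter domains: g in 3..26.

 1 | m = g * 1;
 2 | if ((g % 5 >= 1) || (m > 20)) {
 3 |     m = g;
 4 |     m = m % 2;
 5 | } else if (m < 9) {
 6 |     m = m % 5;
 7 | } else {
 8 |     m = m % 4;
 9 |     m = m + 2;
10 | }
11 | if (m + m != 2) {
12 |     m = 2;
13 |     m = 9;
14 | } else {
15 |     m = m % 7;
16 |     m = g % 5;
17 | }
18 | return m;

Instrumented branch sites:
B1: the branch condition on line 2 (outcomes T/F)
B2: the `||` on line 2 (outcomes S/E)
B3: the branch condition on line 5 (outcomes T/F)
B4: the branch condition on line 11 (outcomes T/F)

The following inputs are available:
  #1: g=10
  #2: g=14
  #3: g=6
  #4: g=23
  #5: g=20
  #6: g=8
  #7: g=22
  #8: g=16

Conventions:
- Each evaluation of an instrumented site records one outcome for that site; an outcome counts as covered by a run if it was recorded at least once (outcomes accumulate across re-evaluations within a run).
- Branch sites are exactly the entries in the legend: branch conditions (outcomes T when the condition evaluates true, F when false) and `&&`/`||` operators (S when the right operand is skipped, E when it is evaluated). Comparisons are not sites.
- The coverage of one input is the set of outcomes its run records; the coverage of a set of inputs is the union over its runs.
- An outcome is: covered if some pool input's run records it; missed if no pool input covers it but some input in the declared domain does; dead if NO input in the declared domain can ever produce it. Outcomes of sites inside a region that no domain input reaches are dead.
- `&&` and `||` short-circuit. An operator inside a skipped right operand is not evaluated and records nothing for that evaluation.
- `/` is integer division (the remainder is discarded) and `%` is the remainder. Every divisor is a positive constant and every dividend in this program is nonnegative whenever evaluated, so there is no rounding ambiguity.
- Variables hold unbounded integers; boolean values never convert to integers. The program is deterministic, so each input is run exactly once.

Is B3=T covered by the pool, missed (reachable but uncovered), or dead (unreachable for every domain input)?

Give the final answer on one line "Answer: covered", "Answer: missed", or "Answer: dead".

no pool input records B3=T
but domain input (g=5) does record it -> reachable, so missed

Answer: missed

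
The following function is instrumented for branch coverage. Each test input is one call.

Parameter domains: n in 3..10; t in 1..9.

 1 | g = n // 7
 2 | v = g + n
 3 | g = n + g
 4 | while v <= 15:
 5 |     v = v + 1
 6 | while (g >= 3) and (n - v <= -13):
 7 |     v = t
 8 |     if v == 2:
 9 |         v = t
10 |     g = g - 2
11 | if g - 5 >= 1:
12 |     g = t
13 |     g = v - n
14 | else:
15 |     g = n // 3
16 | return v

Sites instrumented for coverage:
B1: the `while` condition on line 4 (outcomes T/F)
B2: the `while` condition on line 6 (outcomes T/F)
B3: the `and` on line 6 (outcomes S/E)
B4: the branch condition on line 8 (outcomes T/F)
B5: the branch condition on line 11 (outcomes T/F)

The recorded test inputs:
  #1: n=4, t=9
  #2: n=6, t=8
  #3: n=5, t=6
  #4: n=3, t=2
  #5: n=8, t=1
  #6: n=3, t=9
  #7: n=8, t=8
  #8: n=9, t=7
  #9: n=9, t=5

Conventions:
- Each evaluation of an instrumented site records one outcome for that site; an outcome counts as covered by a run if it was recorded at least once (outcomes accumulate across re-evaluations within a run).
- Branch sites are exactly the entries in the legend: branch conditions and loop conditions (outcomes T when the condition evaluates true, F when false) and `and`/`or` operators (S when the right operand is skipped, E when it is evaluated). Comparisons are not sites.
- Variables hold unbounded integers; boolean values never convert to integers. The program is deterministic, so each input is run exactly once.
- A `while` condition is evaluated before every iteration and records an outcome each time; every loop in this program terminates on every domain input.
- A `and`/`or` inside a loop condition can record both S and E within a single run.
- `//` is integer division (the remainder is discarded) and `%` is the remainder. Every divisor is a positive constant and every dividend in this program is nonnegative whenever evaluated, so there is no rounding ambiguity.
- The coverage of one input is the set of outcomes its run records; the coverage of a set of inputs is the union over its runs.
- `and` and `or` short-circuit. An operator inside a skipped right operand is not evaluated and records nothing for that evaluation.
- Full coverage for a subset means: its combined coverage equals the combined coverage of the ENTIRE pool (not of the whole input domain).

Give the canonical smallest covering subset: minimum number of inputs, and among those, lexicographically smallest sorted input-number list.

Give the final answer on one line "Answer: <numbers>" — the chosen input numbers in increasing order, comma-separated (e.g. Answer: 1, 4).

#1 (n=4, t=9) -> B1->T, B1->T, B1->T, B1->T, B1->T, B1->T, B1->T, B1->T, B1->T, B1->T, B1->T, B1->T, B1->F, B3->E, ...; covered: B1=T, B1=F, B2=F, B3=E, B5=F
#2 (n=6, t=8) -> B1->T, B1->T, B1->T, B1->T, B1->T, B1->T, B1->T, B1->T, B1->T, B1->T, B1->F, B3->E, B2->F, B5->T; covered: B1=T, B1=F, B2=F, B3=E, B5=T
#3 (n=5, t=6) -> B1->T, B1->T, B1->T, B1->T, B1->T, B1->T, B1->T, B1->T, B1->T, B1->T, B1->T, B1->F, B3->E, B2->F, ...; covered: B1=T, B1=F, B2=F, B3=E, B5=F
#4 (n=3, t=2) -> B1->T, B1->T, B1->T, B1->T, B1->T, B1->T, B1->T, B1->T, B1->T, B1->T, B1->T, B1->T, B1->T, B1->F, ...; covered: B1=T, B1=F, B2=T, B2=F, B3=S, B3=E, B4=T, B5=F
#5 (n=8, t=1) -> B1->T, B1->T, B1->T, B1->T, B1->T, B1->T, B1->T, B1->F, B3->E, B2->F, B5->T; covered: B1=T, B1=F, B2=F, B3=E, B5=T
#6 (n=3, t=9) -> B1->T, B1->T, B1->T, B1->T, B1->T, B1->T, B1->T, B1->T, B1->T, B1->T, B1->T, B1->T, B1->T, B1->F, ...; covered: B1=T, B1=F, B2=T, B2=F, B3=S, B3=E, B4=F, B5=F
#7 (n=8, t=8) -> B1->T, B1->T, B1->T, B1->T, B1->T, B1->T, B1->T, B1->F, B3->E, B2->F, B5->T; covered: B1=T, B1=F, B2=F, B3=E, B5=T
#8 (n=9, t=7) -> B1->T, B1->T, B1->T, B1->T, B1->T, B1->T, B1->F, B3->E, B2->F, B5->T; covered: B1=T, B1=F, B2=F, B3=E, B5=T
#9 (n=9, t=5) -> B1->T, B1->T, B1->T, B1->T, B1->T, B1->T, B1->F, B3->E, B2->F, B5->T; covered: B1=T, B1=F, B2=F, B3=E, B5=T
pool-wide coverage (10 outcomes): B1=T, B1=F, B2=T, B2=F, B3=S, B3=E, B4=T, B4=F, B5=T, B5=F
no size-1 subset reaches all 10 outcomes (best union: 8/10)
no size-2 subset reaches all 10 outcomes (best union: 9/10)
at size 3, {2, 4, 6} reaches all 10 outcomes; every lexicographically earlier size-3 subset fails

Answer: 2, 4, 6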